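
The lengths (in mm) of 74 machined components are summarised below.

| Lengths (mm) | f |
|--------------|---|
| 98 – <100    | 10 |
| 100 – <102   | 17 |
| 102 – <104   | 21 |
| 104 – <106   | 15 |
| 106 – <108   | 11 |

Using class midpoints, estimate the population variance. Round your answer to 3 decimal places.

Midpoints: 99, 101, 103, 105, 107
n = 74, Σfm = 7622, mean = 103.0000
Σfm² = 785530
Σf(m − x̄)² = Σfm² − (Σfm)²/n = 785530 − 7622²/74 = 464.0000
Population variance = 464.0000 / 74 = 6.2703

6.270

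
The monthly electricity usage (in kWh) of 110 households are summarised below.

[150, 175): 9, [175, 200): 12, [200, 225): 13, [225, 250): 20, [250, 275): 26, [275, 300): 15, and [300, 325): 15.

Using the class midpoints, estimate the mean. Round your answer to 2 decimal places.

245.91

Midpoints: 162.5, 187.5, 212.5, 237.5, 262.5, 287.5, 312.5
Σfm = 9×162.5 + 12×187.5 + 13×212.5 + 20×237.5 + 26×262.5 + 15×287.5 + 15×312.5 = 27050
n = Σf = 110
Mean = 27050 / 110 = 245.9091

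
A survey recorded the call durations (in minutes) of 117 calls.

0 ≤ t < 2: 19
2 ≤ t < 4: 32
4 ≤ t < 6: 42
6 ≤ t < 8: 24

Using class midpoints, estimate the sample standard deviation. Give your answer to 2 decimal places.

Midpoints: 1, 3, 5, 7
n = 117, Σfm = 493, mean = 4.2137
Σfm² = 2533
Σf(m − x̄)² = Σfm² − (Σfm)²/n = 2533 − 493²/117 = 455.6581
Sample variance = 455.6581 / 116 = 3.9281
Standard deviation = √3.9281 = 1.9819

1.98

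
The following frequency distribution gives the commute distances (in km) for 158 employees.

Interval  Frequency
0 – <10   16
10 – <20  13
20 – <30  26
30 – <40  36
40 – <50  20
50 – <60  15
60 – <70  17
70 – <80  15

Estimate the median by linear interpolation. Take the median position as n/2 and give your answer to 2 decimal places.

Cumulative frequencies: 16, 29, 55, 91, 111, 126, 143, 158
n = 158; position = n/2 = 79.
This falls in the class 30 – <40: L = 30, F = 55, f = 36, h = 10.
Median ≈ 30 + ((79 − 55) / 36) × 10 = 36.6667

36.67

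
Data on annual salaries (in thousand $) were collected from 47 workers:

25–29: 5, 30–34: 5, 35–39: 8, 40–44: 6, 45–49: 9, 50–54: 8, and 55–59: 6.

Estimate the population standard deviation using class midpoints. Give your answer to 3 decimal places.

9.393

Midpoints: 27, 32, 37, 42, 47, 52, 57
n = 47, Σfm = 2024, mean = 43.0638
Σfm² = 91308
Σf(m − x̄)² = Σfm² − (Σfm)²/n = 91308 − 2024²/47 = 4146.8085
Population variance = 4146.8085 / 47 = 88.2300
Standard deviation = √88.2300 = 9.3931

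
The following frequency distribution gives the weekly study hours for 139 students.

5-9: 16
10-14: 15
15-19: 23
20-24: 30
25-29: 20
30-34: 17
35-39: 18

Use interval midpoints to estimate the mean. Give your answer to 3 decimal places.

22.252

Midpoints: 7, 12, 17, 22, 27, 32, 37
Σfm = 16×7 + 15×12 + 23×17 + 30×22 + 20×27 + 17×32 + 18×37 = 3093
n = Σf = 139
Mean = 3093 / 139 = 22.2518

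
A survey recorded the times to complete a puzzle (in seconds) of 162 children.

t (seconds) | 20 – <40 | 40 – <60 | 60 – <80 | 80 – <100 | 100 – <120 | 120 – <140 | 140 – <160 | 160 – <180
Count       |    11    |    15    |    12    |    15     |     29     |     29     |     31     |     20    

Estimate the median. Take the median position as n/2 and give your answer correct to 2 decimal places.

119.31

Cumulative frequencies: 11, 26, 38, 53, 82, 111, 142, 162
n = 162; position = n/2 = 81.
This falls in the class 100 – <120: L = 100, F = 53, f = 29, h = 20.
Median ≈ 100 + ((81 − 53) / 29) × 20 = 119.3103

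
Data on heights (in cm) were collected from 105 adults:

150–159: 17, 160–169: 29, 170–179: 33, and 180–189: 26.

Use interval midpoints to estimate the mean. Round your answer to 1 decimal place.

Midpoints: 154.5, 164.5, 174.5, 184.5
Σfm = 17×154.5 + 29×164.5 + 33×174.5 + 26×184.5 = 17952.5
n = Σf = 105
Mean = 17952.5 / 105 = 170.9762

171.0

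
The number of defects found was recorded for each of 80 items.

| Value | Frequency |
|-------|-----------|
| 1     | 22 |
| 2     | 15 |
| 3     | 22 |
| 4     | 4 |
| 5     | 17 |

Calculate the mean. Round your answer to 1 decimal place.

Values: 1, 2, 3, 4, 5
Σfx = 22×1 + 15×2 + 22×3 + 4×4 + 17×5 = 219
n = Σf = 80
Mean = 219 / 80 = 2.7375

2.7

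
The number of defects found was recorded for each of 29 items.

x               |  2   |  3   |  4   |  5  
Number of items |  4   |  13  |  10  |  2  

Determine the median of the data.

3

Cumulative frequencies: 4, 17, 27, 29
n = 29, so the median is the value in position (n+1)/2 = 15.
Position 15 falls at value 3.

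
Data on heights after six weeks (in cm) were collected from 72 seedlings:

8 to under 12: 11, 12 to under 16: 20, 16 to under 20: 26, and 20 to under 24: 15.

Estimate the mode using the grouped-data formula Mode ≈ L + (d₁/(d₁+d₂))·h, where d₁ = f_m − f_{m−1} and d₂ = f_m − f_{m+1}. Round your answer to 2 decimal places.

17.41

Modal class: 16 to under 20 (highest frequency 26).
d₁ = 26 − 20 = 6, d₂ = 26 − 15 = 11
Mode ≈ 16 + (6/(6+11)) × 4 = 16 + 1.4118 = 17.4118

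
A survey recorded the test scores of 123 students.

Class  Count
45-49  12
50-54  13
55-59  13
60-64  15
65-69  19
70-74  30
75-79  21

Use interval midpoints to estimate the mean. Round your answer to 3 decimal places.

Midpoints: 47, 52, 57, 62, 67, 72, 77
Σfm = 12×47 + 13×52 + 13×57 + 15×62 + 19×67 + 30×72 + 21×77 = 7961
n = Σf = 123
Mean = 7961 / 123 = 64.7236

64.724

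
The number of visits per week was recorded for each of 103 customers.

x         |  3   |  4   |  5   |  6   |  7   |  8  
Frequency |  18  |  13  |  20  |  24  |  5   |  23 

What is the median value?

6

Cumulative frequencies: 18, 31, 51, 75, 80, 103
n = 103, so the median is the value in position (n+1)/2 = 52.
Position 52 falls at value 6.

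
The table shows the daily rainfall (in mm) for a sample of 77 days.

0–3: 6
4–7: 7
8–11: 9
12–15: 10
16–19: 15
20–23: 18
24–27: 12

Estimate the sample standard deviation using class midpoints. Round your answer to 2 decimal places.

7.38

Midpoints: 1.5, 5.5, 9.5, 13.5, 17.5, 21.5, 25.5
n = 77, Σfm = 1223.5, mean = 15.8896
Σfm² = 23577.25
Σf(m − x̄)² = Σfm² − (Σfm)²/n = 23577.25 − 1223.5²/77 = 4136.3117
Sample variance = 4136.3117 / 76 = 54.4252
Standard deviation = √54.4252 = 7.3773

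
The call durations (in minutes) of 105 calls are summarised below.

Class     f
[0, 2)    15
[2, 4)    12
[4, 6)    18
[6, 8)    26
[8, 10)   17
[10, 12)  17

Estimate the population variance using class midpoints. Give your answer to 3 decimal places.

10.425

Midpoints: 1, 3, 5, 7, 9, 11
n = 105, Σfm = 663, mean = 6.3143
Σfm² = 5281
Σf(m − x̄)² = Σfm² − (Σfm)²/n = 5281 − 663²/105 = 1094.6286
Population variance = 1094.6286 / 105 = 10.4250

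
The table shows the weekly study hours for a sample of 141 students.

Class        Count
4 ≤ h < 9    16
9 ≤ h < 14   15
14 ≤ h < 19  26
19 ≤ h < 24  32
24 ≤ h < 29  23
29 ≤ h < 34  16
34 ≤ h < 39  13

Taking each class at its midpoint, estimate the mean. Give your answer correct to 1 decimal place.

21.1

Midpoints: 6.5, 11.5, 16.5, 21.5, 26.5, 31.5, 36.5
Σfm = 16×6.5 + 15×11.5 + 26×16.5 + 32×21.5 + 23×26.5 + 16×31.5 + 13×36.5 = 2981.5
n = Σf = 141
Mean = 2981.5 / 141 = 21.1454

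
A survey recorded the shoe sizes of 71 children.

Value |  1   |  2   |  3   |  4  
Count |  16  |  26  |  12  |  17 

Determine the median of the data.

2

Cumulative frequencies: 16, 42, 54, 71
n = 71, so the median is the value in position (n+1)/2 = 36.
Position 36 falls at value 2.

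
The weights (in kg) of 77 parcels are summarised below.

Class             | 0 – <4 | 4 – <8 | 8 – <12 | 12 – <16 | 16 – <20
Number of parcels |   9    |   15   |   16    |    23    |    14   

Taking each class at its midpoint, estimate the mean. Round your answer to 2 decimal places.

Midpoints: 2, 6, 10, 14, 18
Σfm = 9×2 + 15×6 + 16×10 + 23×14 + 14×18 = 842
n = Σf = 77
Mean = 842 / 77 = 10.9351

10.94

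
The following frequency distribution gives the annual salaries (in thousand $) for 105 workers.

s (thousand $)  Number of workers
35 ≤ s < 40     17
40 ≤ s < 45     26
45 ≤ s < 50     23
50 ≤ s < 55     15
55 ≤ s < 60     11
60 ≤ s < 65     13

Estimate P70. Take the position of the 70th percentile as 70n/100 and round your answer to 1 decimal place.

52.5

Cumulative frequencies: 17, 43, 66, 81, 92, 105
n = 105; position = 70n/100 = 73.5.
This falls in the class 50 ≤ s < 55: L = 50, F = 66, f = 15, h = 5.
70th percentile ≈ 50 + ((73.5 − 66) / 15) × 5 = 52.5000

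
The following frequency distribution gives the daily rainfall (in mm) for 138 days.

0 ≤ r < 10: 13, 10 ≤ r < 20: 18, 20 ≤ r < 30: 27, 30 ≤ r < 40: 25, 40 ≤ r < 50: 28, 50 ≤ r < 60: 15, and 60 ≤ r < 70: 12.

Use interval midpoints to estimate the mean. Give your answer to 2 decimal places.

34.42

Midpoints: 5, 15, 25, 35, 45, 55, 65
Σfm = 13×5 + 18×15 + 27×25 + 25×35 + 28×45 + 15×55 + 12×65 = 4750
n = Σf = 138
Mean = 4750 / 138 = 34.4203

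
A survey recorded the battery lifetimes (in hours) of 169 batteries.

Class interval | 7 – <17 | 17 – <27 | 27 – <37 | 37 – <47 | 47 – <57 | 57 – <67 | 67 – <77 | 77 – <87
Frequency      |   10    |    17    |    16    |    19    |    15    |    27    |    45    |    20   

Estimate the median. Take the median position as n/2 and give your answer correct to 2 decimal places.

59.78

Cumulative frequencies: 10, 27, 43, 62, 77, 104, 149, 169
n = 169; position = n/2 = 84.5.
This falls in the class 57 – <67: L = 57, F = 77, f = 27, h = 10.
Median ≈ 57 + ((84.5 − 77) / 27) × 10 = 59.7778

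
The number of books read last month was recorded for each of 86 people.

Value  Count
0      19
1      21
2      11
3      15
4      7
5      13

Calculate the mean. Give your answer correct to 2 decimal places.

Values: 0, 1, 2, 3, 4, 5
Σfx = 19×0 + 21×1 + 11×2 + 15×3 + 7×4 + 13×5 = 181
n = Σf = 86
Mean = 181 / 86 = 2.1047

2.10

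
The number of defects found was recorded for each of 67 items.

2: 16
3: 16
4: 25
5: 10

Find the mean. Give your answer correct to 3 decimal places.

3.433

Values: 2, 3, 4, 5
Σfx = 16×2 + 16×3 + 25×4 + 10×5 = 230
n = Σf = 67
Mean = 230 / 67 = 3.4328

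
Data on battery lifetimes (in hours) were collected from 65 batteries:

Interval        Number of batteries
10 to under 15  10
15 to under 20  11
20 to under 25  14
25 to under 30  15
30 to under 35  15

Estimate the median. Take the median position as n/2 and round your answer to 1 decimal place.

24.1

Cumulative frequencies: 10, 21, 35, 50, 65
n = 65; position = n/2 = 32.5.
This falls in the class 20 to under 25: L = 20, F = 21, f = 14, h = 5.
Median ≈ 20 + ((32.5 − 21) / 14) × 5 = 24.1071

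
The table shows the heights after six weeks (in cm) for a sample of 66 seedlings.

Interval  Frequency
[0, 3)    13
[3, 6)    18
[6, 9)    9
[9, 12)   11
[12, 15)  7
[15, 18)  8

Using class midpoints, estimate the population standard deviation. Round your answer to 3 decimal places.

Midpoints: 1.5, 4.5, 7.5, 10.5, 13.5, 16.5
n = 66, Σfm = 510, mean = 7.7273
Σfm² = 5566.5
Σf(m − x̄)² = Σfm² − (Σfm)²/n = 5566.5 − 510²/66 = 1625.5909
Population variance = 1625.5909 / 66 = 24.6302
Standard deviation = √24.6302 = 4.9629

4.963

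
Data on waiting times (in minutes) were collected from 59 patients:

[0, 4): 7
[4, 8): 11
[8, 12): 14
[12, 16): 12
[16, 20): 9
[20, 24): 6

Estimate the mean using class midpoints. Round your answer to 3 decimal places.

11.559

Midpoints: 2, 6, 10, 14, 18, 22
Σfm = 7×2 + 11×6 + 14×10 + 12×14 + 9×18 + 6×22 = 682
n = Σf = 59
Mean = 682 / 59 = 11.5593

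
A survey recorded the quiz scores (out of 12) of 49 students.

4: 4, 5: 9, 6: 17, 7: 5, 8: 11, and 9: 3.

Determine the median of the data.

6

Cumulative frequencies: 4, 13, 30, 35, 46, 49
n = 49, so the median is the value in position (n+1)/2 = 25.
Position 25 falls at value 6.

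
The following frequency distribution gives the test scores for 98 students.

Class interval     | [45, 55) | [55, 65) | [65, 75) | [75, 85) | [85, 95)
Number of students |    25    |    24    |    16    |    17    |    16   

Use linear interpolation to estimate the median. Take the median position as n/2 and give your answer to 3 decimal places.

Cumulative frequencies: 25, 49, 65, 82, 98
n = 98; position = n/2 = 49.
This falls in the class [55, 65): L = 55, F = 25, f = 24, h = 10.
Median ≈ 55 + ((49 − 25) / 24) × 10 = 65.0000

65.000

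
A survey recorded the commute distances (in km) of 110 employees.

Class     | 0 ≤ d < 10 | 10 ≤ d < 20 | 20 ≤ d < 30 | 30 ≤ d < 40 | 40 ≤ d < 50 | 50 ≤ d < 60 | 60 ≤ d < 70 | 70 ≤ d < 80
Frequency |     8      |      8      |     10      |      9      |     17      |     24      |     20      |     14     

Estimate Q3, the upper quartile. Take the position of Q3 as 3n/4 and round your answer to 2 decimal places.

63.25

Cumulative frequencies: 8, 16, 26, 35, 52, 76, 96, 110
n = 110; position = 3n/4 = 82.5.
This falls in the class 60 ≤ d < 70: L = 60, F = 76, f = 20, h = 10.
Upper quartile ≈ 60 + ((82.5 − 76) / 20) × 10 = 63.2500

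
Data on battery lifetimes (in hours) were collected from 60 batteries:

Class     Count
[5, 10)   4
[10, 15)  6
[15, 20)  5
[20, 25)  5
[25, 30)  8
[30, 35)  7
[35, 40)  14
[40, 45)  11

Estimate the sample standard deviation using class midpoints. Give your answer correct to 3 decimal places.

Midpoints: 7.5, 12.5, 17.5, 22.5, 27.5, 32.5, 37.5, 42.5
n = 60, Σfm = 1745, mean = 29.0833
Σfm² = 58225
Σf(m − x̄)² = Σfm² − (Σfm)²/n = 58225 − 1745²/60 = 7474.5833
Sample variance = 7474.5833 / 59 = 126.6879
Standard deviation = √126.6879 = 11.2556

11.256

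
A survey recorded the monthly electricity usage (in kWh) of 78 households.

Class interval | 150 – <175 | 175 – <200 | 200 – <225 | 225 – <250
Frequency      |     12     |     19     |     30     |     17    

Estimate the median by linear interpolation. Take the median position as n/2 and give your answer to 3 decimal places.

206.667

Cumulative frequencies: 12, 31, 61, 78
n = 78; position = n/2 = 39.
This falls in the class 200 – <225: L = 200, F = 31, f = 30, h = 25.
Median ≈ 200 + ((39 − 31) / 30) × 25 = 206.6667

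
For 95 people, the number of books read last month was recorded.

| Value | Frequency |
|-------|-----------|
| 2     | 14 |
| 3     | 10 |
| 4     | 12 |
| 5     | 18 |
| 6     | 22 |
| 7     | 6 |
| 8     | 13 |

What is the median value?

5

Cumulative frequencies: 14, 24, 36, 54, 76, 82, 95
n = 95, so the median is the value in position (n+1)/2 = 48.
Position 48 falls at value 5.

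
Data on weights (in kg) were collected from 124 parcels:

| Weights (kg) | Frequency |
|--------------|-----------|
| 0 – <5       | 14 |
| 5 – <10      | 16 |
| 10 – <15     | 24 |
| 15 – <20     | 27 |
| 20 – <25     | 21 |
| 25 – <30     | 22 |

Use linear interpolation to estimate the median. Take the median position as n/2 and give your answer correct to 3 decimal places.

Cumulative frequencies: 14, 30, 54, 81, 102, 124
n = 124; position = n/2 = 62.
This falls in the class 15 – <20: L = 15, F = 54, f = 27, h = 5.
Median ≈ 15 + ((62 − 54) / 27) × 5 = 16.4815

16.481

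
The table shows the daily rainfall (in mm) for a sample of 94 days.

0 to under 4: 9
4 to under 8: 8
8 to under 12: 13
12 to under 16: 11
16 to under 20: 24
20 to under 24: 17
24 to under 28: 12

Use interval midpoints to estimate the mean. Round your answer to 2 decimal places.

15.62

Midpoints: 2, 6, 10, 14, 18, 22, 26
Σfm = 9×2 + 8×6 + 13×10 + 11×14 + 24×18 + 17×22 + 12×26 = 1468
n = Σf = 94
Mean = 1468 / 94 = 15.6170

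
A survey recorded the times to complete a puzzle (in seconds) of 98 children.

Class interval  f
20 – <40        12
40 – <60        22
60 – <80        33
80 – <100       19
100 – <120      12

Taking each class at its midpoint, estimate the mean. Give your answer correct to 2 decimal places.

69.39

Midpoints: 30, 50, 70, 90, 110
Σfm = 12×30 + 22×50 + 33×70 + 19×90 + 12×110 = 6800
n = Σf = 98
Mean = 6800 / 98 = 69.3878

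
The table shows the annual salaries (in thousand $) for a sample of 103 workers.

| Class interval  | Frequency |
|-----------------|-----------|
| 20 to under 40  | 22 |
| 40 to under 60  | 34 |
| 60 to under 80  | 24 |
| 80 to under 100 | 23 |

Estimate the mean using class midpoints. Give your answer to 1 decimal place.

Midpoints: 30, 50, 70, 90
Σfm = 22×30 + 34×50 + 24×70 + 23×90 = 6110
n = Σf = 103
Mean = 6110 / 103 = 59.3204

59.3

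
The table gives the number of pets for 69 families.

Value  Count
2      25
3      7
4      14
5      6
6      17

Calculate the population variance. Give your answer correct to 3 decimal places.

Values: 2, 3, 4, 5, 6
n = 69, Σfx = 259, mean = 3.7536
Σfx² = 1149
Σf(x − x̄)² = Σfx² − (Σfx)²/n = 1149 − 259²/69 = 176.8116
Population variance = 176.8116 / 69 = 2.5625

2.562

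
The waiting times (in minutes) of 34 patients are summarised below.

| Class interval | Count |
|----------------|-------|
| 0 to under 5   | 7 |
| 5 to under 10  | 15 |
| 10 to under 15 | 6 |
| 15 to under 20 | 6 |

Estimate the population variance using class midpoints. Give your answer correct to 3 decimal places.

24.589

Midpoints: 2.5, 7.5, 12.5, 17.5
n = 34, Σfm = 310, mean = 9.1176
Σfm² = 3662.5
Σf(m − x̄)² = Σfm² − (Σfm)²/n = 3662.5 − 310²/34 = 836.0294
Population variance = 836.0294 / 34 = 24.5891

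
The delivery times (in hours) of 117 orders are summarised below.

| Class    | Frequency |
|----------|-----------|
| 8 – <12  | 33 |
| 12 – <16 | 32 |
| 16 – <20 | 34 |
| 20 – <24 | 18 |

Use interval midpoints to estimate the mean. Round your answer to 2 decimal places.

15.26

Midpoints: 10, 14, 18, 22
Σfm = 33×10 + 32×14 + 34×18 + 18×22 = 1786
n = Σf = 117
Mean = 1786 / 117 = 15.2650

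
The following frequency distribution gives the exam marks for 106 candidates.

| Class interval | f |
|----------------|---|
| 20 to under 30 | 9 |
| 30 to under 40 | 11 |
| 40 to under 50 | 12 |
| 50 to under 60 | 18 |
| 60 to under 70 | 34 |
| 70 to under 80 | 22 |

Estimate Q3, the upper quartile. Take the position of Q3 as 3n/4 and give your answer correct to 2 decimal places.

68.68

Cumulative frequencies: 9, 20, 32, 50, 84, 106
n = 106; position = 3n/4 = 79.5.
This falls in the class 60 to under 70: L = 60, F = 50, f = 34, h = 10.
Upper quartile ≈ 60 + ((79.5 − 50) / 34) × 10 = 68.6765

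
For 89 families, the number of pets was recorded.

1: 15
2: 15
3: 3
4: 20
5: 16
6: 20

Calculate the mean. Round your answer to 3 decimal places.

3.753

Values: 1, 2, 3, 4, 5, 6
Σfx = 15×1 + 15×2 + 3×3 + 20×4 + 16×5 + 20×6 = 334
n = Σf = 89
Mean = 334 / 89 = 3.7528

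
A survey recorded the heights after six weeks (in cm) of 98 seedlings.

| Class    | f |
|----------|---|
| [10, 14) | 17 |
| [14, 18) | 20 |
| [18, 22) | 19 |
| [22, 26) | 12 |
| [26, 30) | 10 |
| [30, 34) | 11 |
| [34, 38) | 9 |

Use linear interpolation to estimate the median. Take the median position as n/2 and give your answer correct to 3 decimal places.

20.526

Cumulative frequencies: 17, 37, 56, 68, 78, 89, 98
n = 98; position = n/2 = 49.
This falls in the class [18, 22): L = 18, F = 37, f = 19, h = 4.
Median ≈ 18 + ((49 − 37) / 19) × 4 = 20.5263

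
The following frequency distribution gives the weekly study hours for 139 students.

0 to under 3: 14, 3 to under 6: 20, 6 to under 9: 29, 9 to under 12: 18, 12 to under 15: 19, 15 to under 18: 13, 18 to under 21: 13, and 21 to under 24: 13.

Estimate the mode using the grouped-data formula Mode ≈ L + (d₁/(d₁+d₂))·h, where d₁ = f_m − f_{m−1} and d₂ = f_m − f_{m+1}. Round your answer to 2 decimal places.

Modal class: 6 to under 9 (highest frequency 29).
d₁ = 29 − 20 = 9, d₂ = 29 − 18 = 11
Mode ≈ 6 + (9/(9+11)) × 3 = 6 + 1.3500 = 7.3500

7.35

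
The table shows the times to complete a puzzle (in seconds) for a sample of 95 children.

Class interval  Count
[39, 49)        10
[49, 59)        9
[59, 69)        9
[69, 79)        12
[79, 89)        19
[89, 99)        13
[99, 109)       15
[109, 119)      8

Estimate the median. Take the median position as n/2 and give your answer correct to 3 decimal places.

82.947

Cumulative frequencies: 10, 19, 28, 40, 59, 72, 87, 95
n = 95; position = n/2 = 47.5.
This falls in the class [79, 89): L = 79, F = 40, f = 19, h = 10.
Median ≈ 79 + ((47.5 − 40) / 19) × 10 = 82.9474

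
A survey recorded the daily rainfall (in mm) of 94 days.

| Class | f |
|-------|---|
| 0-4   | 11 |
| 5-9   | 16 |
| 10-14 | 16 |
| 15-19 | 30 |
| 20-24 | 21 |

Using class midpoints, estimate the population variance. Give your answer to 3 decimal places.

43.006

Midpoints: 2, 7, 12, 17, 22
n = 94, Σfm = 1298, mean = 13.8085
Σfm² = 21966
Σf(m − x̄)² = Σfm² − (Σfm)²/n = 21966 − 1298²/94 = 4042.5532
Population variance = 4042.5532 / 94 = 43.0059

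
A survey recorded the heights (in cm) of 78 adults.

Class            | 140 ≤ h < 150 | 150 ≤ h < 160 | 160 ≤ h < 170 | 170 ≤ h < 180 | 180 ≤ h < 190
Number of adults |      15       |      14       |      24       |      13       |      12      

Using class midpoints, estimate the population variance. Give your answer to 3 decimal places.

Midpoints: 145, 155, 165, 175, 185
n = 78, Σfm = 12800, mean = 164.1026
Σfm² = 2113950
Σf(m − x̄)² = Σfm² − (Σfm)²/n = 2113950 − 12800²/78 = 13437.1795
Population variance = 13437.1795 / 78 = 172.2715

172.272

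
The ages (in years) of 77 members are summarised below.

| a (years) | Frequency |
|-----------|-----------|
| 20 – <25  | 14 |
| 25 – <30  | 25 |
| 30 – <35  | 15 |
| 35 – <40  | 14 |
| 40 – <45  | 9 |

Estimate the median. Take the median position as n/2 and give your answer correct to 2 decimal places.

Cumulative frequencies: 14, 39, 54, 68, 77
n = 77; position = n/2 = 38.5.
This falls in the class 25 – <30: L = 25, F = 14, f = 25, h = 5.
Median ≈ 25 + ((38.5 − 14) / 25) × 5 = 29.9000

29.90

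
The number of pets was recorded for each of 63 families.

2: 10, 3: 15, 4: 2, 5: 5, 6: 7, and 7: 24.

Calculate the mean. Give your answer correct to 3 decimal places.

4.889

Values: 2, 3, 4, 5, 6, 7
Σfx = 10×2 + 15×3 + 2×4 + 5×5 + 7×6 + 24×7 = 308
n = Σf = 63
Mean = 308 / 63 = 4.8889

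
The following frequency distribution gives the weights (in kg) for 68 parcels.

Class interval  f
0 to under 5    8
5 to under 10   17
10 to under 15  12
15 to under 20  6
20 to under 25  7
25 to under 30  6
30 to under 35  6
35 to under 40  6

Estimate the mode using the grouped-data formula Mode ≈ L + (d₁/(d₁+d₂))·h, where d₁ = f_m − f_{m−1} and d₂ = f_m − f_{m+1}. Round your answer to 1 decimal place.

Modal class: 5 to under 10 (highest frequency 17).
d₁ = 17 − 8 = 9, d₂ = 17 − 12 = 5
Mode ≈ 5 + (9/(9+5)) × 5 = 5 + 3.2143 = 8.2143

8.2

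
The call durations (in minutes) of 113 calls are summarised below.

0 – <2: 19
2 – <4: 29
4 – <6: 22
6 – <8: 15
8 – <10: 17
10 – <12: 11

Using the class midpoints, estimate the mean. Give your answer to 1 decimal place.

5.3

Midpoints: 1, 3, 5, 7, 9, 11
Σfm = 19×1 + 29×3 + 22×5 + 15×7 + 17×9 + 11×11 = 595
n = Σf = 113
Mean = 595 / 113 = 5.2655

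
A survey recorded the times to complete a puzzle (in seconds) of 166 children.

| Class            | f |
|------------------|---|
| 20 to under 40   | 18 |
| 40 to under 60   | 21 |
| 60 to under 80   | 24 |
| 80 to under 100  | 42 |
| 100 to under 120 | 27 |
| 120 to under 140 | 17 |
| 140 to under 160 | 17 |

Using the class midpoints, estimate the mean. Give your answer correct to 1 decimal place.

Midpoints: 30, 50, 70, 90, 110, 130, 150
Σfm = 18×30 + 21×50 + 24×70 + 42×90 + 27×110 + 17×130 + 17×150 = 14780
n = Σf = 166
Mean = 14780 / 166 = 89.0361

89.0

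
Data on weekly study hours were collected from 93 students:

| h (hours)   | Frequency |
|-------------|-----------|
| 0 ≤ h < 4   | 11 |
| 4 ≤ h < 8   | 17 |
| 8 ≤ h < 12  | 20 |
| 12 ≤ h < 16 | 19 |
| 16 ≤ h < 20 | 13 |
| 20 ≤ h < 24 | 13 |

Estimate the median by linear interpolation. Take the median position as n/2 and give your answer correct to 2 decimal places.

11.70

Cumulative frequencies: 11, 28, 48, 67, 80, 93
n = 93; position = n/2 = 46.5.
This falls in the class 8 ≤ h < 12: L = 8, F = 28, f = 20, h = 4.
Median ≈ 8 + ((46.5 − 28) / 20) × 4 = 11.7000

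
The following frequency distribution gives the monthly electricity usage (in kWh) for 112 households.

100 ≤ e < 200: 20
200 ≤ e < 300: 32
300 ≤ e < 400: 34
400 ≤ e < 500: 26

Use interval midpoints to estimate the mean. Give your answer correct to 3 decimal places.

308.929

Midpoints: 150, 250, 350, 450
Σfm = 20×150 + 32×250 + 34×350 + 26×450 = 34600
n = Σf = 112
Mean = 34600 / 112 = 308.9286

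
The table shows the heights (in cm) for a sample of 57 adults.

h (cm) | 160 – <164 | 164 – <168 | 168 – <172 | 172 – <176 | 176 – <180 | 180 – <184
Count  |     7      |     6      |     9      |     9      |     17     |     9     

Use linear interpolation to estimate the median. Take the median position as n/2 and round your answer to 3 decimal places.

174.889

Cumulative frequencies: 7, 13, 22, 31, 48, 57
n = 57; position = n/2 = 28.5.
This falls in the class 172 – <176: L = 172, F = 22, f = 9, h = 4.
Median ≈ 172 + ((28.5 − 22) / 9) × 4 = 174.8889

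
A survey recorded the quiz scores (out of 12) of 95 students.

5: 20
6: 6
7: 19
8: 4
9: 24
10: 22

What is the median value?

Cumulative frequencies: 20, 26, 45, 49, 73, 95
n = 95, so the median is the value in position (n+1)/2 = 48.
Position 48 falls at value 8.

8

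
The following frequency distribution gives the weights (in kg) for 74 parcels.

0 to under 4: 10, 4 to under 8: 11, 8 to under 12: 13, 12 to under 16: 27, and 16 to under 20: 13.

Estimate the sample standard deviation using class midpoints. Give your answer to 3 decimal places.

5.202

Midpoints: 2, 6, 10, 14, 18
n = 74, Σfm = 828, mean = 11.1892
Σfm² = 11240
Σf(m − x̄)² = Σfm² − (Σfm)²/n = 11240 − 828²/74 = 1975.3514
Sample variance = 1975.3514 / 73 = 27.0596
Standard deviation = √27.0596 = 5.2019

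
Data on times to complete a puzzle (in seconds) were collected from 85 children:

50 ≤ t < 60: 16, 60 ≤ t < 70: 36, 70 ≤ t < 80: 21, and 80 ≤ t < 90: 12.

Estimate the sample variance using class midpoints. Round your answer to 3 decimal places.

Midpoints: 55, 65, 75, 85
n = 85, Σfm = 5815, mean = 68.4118
Σfm² = 405325
Σf(m − x̄)² = Σfm² − (Σfm)²/n = 405325 − 5815²/85 = 7510.5882
Sample variance = 7510.5882 / 84 = 89.4118

89.412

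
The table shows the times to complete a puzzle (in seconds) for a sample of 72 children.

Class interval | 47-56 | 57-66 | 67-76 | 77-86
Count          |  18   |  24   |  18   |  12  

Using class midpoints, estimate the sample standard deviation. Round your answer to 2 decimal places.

Midpoints: 51.5, 61.5, 71.5, 81.5
n = 72, Σfm = 4668, mean = 64.8333
Σfm² = 310242
Σf(m − x̄)² = Σfm² − (Σfm)²/n = 310242 − 4668²/72 = 7600.0000
Sample variance = 7600.0000 / 71 = 107.0423
Standard deviation = √107.0423 = 10.3461

10.35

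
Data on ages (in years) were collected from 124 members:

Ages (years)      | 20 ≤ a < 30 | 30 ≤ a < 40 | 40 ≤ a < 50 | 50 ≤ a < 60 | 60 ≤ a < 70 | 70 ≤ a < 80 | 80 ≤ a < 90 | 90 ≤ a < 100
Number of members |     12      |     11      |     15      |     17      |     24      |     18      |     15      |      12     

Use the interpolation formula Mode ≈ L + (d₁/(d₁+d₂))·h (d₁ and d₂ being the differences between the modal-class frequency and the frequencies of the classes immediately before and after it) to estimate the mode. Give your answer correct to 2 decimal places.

65.38

Modal class: 60 ≤ a < 70 (highest frequency 24).
d₁ = 24 − 17 = 7, d₂ = 24 − 18 = 6
Mode ≈ 60 + (7/(7+6)) × 10 = 60 + 5.3846 = 65.3846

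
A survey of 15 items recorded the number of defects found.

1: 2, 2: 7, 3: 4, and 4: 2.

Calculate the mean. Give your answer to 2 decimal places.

2.40

Values: 1, 2, 3, 4
Σfx = 2×1 + 7×2 + 4×3 + 2×4 = 36
n = Σf = 15
Mean = 36 / 15 = 2.4000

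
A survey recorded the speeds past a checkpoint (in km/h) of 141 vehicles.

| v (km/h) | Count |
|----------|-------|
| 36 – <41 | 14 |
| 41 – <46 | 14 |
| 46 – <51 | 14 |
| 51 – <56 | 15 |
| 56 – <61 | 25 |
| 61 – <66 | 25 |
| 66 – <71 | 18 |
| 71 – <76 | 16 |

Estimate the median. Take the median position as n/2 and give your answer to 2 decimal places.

58.70

Cumulative frequencies: 14, 28, 42, 57, 82, 107, 125, 141
n = 141; position = n/2 = 70.5.
This falls in the class 56 – <61: L = 56, F = 57, f = 25, h = 5.
Median ≈ 56 + ((70.5 − 57) / 25) × 5 = 58.7000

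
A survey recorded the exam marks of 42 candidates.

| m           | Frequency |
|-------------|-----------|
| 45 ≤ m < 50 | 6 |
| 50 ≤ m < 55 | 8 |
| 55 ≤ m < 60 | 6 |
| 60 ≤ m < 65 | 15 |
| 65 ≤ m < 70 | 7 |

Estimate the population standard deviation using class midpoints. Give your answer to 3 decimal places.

6.595

Midpoints: 47.5, 52.5, 57.5, 62.5, 67.5
n = 42, Σfm = 2460, mean = 58.5714
Σfm² = 145912.5
Σf(m − x̄)² = Σfm² − (Σfm)²/n = 145912.5 − 2460²/42 = 1826.7857
Population variance = 1826.7857 / 42 = 43.4949
Standard deviation = √43.4949 = 6.5951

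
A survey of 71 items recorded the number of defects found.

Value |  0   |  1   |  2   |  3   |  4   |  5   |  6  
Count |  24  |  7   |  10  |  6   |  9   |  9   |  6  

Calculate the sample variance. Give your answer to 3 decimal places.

4.520

Values: 0, 1, 2, 3, 4, 5, 6
n = 71, Σfx = 162, mean = 2.2817
Σfx² = 686
Σf(x − x̄)² = Σfx² − (Σfx)²/n = 686 − 162²/71 = 316.3662
Sample variance = 316.3662 / 70 = 4.5195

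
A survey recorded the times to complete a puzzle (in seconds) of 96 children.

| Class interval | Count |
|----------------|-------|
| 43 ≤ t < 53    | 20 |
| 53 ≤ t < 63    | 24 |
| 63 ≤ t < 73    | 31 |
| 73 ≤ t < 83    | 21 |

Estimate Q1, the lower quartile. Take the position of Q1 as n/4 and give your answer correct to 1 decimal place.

54.7

Cumulative frequencies: 20, 44, 75, 96
n = 96; position = n/4 = 24.
This falls in the class 53 ≤ t < 63: L = 53, F = 20, f = 24, h = 10.
Lower quartile ≈ 53 + ((24 − 20) / 24) × 10 = 54.6667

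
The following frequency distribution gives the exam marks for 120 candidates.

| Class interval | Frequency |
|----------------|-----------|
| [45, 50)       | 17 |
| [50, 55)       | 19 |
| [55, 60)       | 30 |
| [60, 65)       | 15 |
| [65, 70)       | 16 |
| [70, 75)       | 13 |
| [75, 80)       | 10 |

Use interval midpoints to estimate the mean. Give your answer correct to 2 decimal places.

Midpoints: 47.5, 52.5, 57.5, 62.5, 67.5, 72.5, 77.5
Σfm = 17×47.5 + 19×52.5 + 30×57.5 + 15×62.5 + 16×67.5 + 13×72.5 + 10×77.5 = 7265
n = Σf = 120
Mean = 7265 / 120 = 60.5417

60.54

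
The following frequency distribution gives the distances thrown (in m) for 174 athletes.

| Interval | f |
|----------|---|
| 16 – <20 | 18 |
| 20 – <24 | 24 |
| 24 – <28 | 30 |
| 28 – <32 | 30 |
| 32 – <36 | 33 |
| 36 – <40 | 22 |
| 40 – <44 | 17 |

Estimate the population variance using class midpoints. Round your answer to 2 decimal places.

51.67

Midpoints: 18, 22, 26, 30, 34, 38, 42
n = 174, Σfm = 5204, mean = 29.9080
Σfm² = 164632
Σf(m − x̄)² = Σfm² − (Σfm)²/n = 164632 − 5204²/174 = 8990.5287
Population variance = 8990.5287 / 174 = 51.6697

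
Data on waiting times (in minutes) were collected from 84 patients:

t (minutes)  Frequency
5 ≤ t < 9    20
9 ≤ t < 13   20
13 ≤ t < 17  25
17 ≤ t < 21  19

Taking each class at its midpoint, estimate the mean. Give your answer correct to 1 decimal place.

Midpoints: 7, 11, 15, 19
Σfm = 20×7 + 20×11 + 25×15 + 19×19 = 1096
n = Σf = 84
Mean = 1096 / 84 = 13.0476

13.0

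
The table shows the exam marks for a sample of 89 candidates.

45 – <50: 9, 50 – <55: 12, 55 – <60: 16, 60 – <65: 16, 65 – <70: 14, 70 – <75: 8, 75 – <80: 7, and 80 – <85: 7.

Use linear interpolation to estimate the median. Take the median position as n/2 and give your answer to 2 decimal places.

Cumulative frequencies: 9, 21, 37, 53, 67, 75, 82, 89
n = 89; position = n/2 = 44.5.
This falls in the class 60 – <65: L = 60, F = 37, f = 16, h = 5.
Median ≈ 60 + ((44.5 − 37) / 16) × 5 = 62.3438

62.34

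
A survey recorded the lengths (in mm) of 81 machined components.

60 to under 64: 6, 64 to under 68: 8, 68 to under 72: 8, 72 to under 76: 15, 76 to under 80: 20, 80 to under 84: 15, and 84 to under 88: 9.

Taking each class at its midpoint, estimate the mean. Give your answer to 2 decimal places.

Midpoints: 62, 66, 70, 74, 78, 82, 86
Σfm = 6×62 + 8×66 + 8×70 + 15×74 + 20×78 + 15×82 + 9×86 = 6134
n = Σf = 81
Mean = 6134 / 81 = 75.7284

75.73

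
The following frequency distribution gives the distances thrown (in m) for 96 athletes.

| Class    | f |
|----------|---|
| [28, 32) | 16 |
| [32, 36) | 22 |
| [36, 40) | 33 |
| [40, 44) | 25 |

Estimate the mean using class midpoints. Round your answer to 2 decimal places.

36.79

Midpoints: 30, 34, 38, 42
Σfm = 16×30 + 22×34 + 33×38 + 25×42 = 3532
n = Σf = 96
Mean = 3532 / 96 = 36.7917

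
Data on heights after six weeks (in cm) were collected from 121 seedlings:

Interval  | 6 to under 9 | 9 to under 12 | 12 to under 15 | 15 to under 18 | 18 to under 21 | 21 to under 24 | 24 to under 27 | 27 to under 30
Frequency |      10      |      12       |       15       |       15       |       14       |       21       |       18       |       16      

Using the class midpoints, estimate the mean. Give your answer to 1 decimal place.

Midpoints: 7.5, 10.5, 13.5, 16.5, 19.5, 22.5, 25.5, 28.5
Σfm = 10×7.5 + 12×10.5 + 15×13.5 + 15×16.5 + 14×19.5 + 21×22.5 + 18×25.5 + 16×28.5 = 2311.5
n = Σf = 121
Mean = 2311.5 / 121 = 19.1033

19.1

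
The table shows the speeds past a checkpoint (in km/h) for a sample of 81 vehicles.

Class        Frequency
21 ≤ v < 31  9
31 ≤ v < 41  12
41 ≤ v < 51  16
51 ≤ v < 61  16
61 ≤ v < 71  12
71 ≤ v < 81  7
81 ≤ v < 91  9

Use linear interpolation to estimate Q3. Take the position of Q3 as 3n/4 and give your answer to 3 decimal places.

Cumulative frequencies: 9, 21, 37, 53, 65, 72, 81
n = 81; position = 3n/4 = 60.75.
This falls in the class 61 ≤ v < 71: L = 61, F = 53, f = 12, h = 10.
Upper quartile ≈ 61 + ((60.75 − 53) / 12) × 10 = 67.4583

67.458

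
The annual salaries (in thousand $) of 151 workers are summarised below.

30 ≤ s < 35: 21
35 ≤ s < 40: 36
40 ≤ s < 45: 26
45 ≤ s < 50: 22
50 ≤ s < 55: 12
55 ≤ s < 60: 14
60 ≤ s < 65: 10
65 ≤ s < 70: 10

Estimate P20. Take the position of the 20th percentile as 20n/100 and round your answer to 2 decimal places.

Cumulative frequencies: 21, 57, 83, 105, 117, 131, 141, 151
n = 151; position = 20n/100 = 30.2.
This falls in the class 35 ≤ s < 40: L = 35, F = 21, f = 36, h = 5.
20th percentile ≈ 35 + ((30.2 − 21) / 36) × 5 = 36.2778

36.28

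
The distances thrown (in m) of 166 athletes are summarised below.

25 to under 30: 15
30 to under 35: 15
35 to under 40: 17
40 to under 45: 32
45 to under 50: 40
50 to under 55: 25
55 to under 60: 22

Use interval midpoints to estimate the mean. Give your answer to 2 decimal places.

Midpoints: 27.5, 32.5, 37.5, 42.5, 47.5, 52.5, 57.5
Σfm = 15×27.5 + 15×32.5 + 17×37.5 + 32×42.5 + 40×47.5 + 25×52.5 + 22×57.5 = 7375
n = Σf = 166
Mean = 7375 / 166 = 44.4277

44.43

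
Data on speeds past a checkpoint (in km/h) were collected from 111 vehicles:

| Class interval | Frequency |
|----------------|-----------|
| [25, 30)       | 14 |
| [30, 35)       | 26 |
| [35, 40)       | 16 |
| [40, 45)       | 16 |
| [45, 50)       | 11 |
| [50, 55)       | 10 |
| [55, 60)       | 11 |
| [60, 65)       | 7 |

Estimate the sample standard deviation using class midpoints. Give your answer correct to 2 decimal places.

10.71

Midpoints: 27.5, 32.5, 37.5, 42.5, 47.5, 52.5, 57.5, 62.5
n = 111, Σfm = 4627.5, mean = 41.6892
Σfm² = 205543.75
Σf(m − x̄)² = Σfm² − (Σfm)²/n = 205543.75 − 4627.5²/111 = 12627.0270
Sample variance = 12627.0270 / 110 = 114.7912
Standard deviation = √114.7912 = 10.7141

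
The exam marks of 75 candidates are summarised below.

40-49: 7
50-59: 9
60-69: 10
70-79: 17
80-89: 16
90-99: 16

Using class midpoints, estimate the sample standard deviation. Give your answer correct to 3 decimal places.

Midpoints: 44.5, 54.5, 64.5, 74.5, 84.5, 94.5
n = 75, Σfm = 5577.5, mean = 74.3667
Σfm² = 433678.75
Σf(m − x̄)² = Σfm² − (Σfm)²/n = 433678.75 − 5577.5²/75 = 18898.6667
Sample variance = 18898.6667 / 74 = 255.3874
Standard deviation = √255.3874 = 15.9808

15.981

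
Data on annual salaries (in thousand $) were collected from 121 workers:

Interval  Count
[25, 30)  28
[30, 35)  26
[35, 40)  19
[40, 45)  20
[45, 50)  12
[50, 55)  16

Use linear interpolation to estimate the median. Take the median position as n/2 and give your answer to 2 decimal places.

Cumulative frequencies: 28, 54, 73, 93, 105, 121
n = 121; position = n/2 = 60.5.
This falls in the class [35, 40): L = 35, F = 54, f = 19, h = 5.
Median ≈ 35 + ((60.5 − 54) / 19) × 5 = 36.7105

36.71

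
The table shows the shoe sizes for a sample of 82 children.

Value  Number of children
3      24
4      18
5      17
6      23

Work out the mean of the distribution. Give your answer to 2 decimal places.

4.48

Values: 3, 4, 5, 6
Σfx = 24×3 + 18×4 + 17×5 + 23×6 = 367
n = Σf = 82
Mean = 367 / 82 = 4.4756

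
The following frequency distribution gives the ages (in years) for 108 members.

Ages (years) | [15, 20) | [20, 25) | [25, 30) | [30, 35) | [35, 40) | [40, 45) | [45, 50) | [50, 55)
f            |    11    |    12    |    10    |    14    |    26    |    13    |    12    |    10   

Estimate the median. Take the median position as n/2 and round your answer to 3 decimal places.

36.346

Cumulative frequencies: 11, 23, 33, 47, 73, 86, 98, 108
n = 108; position = n/2 = 54.
This falls in the class [35, 40): L = 35, F = 47, f = 26, h = 5.
Median ≈ 35 + ((54 − 47) / 26) × 5 = 36.3462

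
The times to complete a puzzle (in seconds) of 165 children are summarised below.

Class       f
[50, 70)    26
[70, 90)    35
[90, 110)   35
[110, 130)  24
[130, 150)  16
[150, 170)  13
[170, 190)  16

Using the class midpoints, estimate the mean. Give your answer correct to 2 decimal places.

108.73

Midpoints: 60, 80, 100, 120, 140, 160, 180
Σfm = 26×60 + 35×80 + 35×100 + 24×120 + 16×140 + 13×160 + 16×180 = 17940
n = Σf = 165
Mean = 17940 / 165 = 108.7273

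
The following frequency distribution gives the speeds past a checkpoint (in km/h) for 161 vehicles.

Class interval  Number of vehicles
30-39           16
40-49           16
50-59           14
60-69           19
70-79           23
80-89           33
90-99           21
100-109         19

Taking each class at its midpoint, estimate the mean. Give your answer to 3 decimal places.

72.823

Midpoints: 34.5, 44.5, 54.5, 64.5, 74.5, 84.5, 94.5, 104.5
Σfm = 16×34.5 + 16×44.5 + 14×54.5 + 19×64.5 + 23×74.5 + 33×84.5 + 21×94.5 + 19×104.5 = 11724.5
n = Σf = 161
Mean = 11724.5 / 161 = 72.8230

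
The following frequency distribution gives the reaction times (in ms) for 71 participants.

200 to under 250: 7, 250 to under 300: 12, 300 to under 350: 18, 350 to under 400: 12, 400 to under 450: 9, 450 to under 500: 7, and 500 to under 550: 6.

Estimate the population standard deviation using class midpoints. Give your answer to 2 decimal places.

Midpoints: 225, 275, 325, 375, 425, 475, 525
n = 71, Σfm = 25525, mean = 359.5070
Σfm² = 9709375
Σf(m − x̄)² = Σfm² − (Σfm)²/n = 9709375 − 25525²/71 = 532957.7465
Population variance = 532957.7465 / 71 = 7506.4471
Standard deviation = √7506.4471 = 86.6398

86.64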